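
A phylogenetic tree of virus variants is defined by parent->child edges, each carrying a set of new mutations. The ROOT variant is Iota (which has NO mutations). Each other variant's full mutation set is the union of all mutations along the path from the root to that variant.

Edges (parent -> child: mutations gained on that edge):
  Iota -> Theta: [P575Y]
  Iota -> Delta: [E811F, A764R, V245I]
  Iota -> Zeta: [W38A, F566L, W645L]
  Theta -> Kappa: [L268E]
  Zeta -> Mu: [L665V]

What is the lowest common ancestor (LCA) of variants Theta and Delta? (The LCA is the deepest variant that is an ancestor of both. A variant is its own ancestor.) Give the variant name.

Answer: Iota

Derivation:
Path from root to Theta: Iota -> Theta
  ancestors of Theta: {Iota, Theta}
Path from root to Delta: Iota -> Delta
  ancestors of Delta: {Iota, Delta}
Common ancestors: {Iota}
Walk up from Delta: Delta (not in ancestors of Theta), Iota (in ancestors of Theta)
Deepest common ancestor (LCA) = Iota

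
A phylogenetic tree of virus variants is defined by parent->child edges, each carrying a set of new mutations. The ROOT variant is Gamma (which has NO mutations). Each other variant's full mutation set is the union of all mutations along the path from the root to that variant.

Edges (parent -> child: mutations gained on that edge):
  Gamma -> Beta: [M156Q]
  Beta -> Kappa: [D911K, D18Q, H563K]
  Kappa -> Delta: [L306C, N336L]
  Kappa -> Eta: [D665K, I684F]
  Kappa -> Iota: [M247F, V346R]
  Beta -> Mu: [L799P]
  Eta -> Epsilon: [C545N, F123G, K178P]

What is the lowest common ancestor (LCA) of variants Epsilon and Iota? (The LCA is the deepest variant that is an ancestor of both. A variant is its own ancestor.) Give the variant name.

Answer: Kappa

Derivation:
Path from root to Epsilon: Gamma -> Beta -> Kappa -> Eta -> Epsilon
  ancestors of Epsilon: {Gamma, Beta, Kappa, Eta, Epsilon}
Path from root to Iota: Gamma -> Beta -> Kappa -> Iota
  ancestors of Iota: {Gamma, Beta, Kappa, Iota}
Common ancestors: {Gamma, Beta, Kappa}
Walk up from Iota: Iota (not in ancestors of Epsilon), Kappa (in ancestors of Epsilon), Beta (in ancestors of Epsilon), Gamma (in ancestors of Epsilon)
Deepest common ancestor (LCA) = Kappa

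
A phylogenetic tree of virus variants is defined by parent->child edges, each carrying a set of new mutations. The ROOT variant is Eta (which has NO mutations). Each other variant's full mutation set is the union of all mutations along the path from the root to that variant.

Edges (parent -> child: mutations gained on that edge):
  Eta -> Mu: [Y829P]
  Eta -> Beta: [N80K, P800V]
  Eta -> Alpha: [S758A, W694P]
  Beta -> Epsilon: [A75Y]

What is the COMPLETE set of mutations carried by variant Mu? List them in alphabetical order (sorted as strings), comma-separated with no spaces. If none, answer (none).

At Eta: gained [] -> total []
At Mu: gained ['Y829P'] -> total ['Y829P']

Answer: Y829P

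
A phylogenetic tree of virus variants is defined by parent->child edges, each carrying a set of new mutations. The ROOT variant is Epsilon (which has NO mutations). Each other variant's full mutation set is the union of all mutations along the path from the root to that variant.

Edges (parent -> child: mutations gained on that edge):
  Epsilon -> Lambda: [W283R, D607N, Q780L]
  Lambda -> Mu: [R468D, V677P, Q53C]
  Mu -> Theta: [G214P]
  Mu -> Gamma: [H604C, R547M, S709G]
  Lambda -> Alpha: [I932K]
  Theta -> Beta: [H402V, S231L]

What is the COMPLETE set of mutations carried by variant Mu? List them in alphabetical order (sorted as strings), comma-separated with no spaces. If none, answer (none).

Answer: D607N,Q53C,Q780L,R468D,V677P,W283R

Derivation:
At Epsilon: gained [] -> total []
At Lambda: gained ['W283R', 'D607N', 'Q780L'] -> total ['D607N', 'Q780L', 'W283R']
At Mu: gained ['R468D', 'V677P', 'Q53C'] -> total ['D607N', 'Q53C', 'Q780L', 'R468D', 'V677P', 'W283R']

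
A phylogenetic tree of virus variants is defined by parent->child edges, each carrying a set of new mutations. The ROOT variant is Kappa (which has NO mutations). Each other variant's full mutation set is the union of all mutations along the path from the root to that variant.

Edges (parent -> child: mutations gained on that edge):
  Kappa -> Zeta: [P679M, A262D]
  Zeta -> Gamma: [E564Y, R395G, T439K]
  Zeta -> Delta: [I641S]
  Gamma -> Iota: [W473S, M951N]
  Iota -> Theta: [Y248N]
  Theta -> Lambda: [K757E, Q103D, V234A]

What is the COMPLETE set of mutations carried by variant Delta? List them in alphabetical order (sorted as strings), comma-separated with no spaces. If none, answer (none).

At Kappa: gained [] -> total []
At Zeta: gained ['P679M', 'A262D'] -> total ['A262D', 'P679M']
At Delta: gained ['I641S'] -> total ['A262D', 'I641S', 'P679M']

Answer: A262D,I641S,P679M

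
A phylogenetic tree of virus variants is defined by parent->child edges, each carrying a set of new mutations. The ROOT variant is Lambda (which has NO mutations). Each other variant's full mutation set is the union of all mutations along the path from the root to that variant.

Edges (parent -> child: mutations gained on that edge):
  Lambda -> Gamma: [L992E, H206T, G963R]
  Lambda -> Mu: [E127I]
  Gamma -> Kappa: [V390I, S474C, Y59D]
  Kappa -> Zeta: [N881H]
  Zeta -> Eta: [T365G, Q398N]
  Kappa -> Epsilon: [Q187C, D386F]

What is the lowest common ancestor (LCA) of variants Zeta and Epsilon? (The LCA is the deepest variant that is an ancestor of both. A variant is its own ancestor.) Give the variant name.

Answer: Kappa

Derivation:
Path from root to Zeta: Lambda -> Gamma -> Kappa -> Zeta
  ancestors of Zeta: {Lambda, Gamma, Kappa, Zeta}
Path from root to Epsilon: Lambda -> Gamma -> Kappa -> Epsilon
  ancestors of Epsilon: {Lambda, Gamma, Kappa, Epsilon}
Common ancestors: {Lambda, Gamma, Kappa}
Walk up from Epsilon: Epsilon (not in ancestors of Zeta), Kappa (in ancestors of Zeta), Gamma (in ancestors of Zeta), Lambda (in ancestors of Zeta)
Deepest common ancestor (LCA) = Kappa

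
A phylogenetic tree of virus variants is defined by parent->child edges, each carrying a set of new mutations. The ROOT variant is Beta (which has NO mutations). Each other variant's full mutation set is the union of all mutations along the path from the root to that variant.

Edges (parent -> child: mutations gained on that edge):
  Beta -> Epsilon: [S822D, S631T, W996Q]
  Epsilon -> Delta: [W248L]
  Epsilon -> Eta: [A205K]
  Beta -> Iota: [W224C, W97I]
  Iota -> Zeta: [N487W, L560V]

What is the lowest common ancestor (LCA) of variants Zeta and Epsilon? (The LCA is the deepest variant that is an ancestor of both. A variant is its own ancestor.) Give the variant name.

Path from root to Zeta: Beta -> Iota -> Zeta
  ancestors of Zeta: {Beta, Iota, Zeta}
Path from root to Epsilon: Beta -> Epsilon
  ancestors of Epsilon: {Beta, Epsilon}
Common ancestors: {Beta}
Walk up from Epsilon: Epsilon (not in ancestors of Zeta), Beta (in ancestors of Zeta)
Deepest common ancestor (LCA) = Beta

Answer: Beta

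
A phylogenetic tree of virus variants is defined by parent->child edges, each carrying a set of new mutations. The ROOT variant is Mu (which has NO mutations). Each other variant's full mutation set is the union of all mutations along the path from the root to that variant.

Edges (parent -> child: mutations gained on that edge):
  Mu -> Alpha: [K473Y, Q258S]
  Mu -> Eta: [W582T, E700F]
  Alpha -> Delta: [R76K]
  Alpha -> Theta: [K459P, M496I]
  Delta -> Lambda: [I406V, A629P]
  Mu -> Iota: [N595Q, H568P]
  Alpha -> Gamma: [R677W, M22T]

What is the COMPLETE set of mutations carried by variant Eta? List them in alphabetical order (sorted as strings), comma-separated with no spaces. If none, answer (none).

Answer: E700F,W582T

Derivation:
At Mu: gained [] -> total []
At Eta: gained ['W582T', 'E700F'] -> total ['E700F', 'W582T']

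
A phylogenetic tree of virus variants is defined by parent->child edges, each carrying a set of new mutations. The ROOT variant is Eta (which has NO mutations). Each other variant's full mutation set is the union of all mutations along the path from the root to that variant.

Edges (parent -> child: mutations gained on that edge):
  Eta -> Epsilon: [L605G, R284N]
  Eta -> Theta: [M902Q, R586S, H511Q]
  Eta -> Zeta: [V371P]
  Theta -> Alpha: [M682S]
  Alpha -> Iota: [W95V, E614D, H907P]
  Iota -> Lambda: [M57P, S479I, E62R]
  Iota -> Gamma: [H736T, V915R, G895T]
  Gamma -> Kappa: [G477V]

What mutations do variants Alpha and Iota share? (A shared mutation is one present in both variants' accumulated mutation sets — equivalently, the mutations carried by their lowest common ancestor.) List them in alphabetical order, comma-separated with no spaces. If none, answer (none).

Accumulating mutations along path to Alpha:
  At Eta: gained [] -> total []
  At Theta: gained ['M902Q', 'R586S', 'H511Q'] -> total ['H511Q', 'M902Q', 'R586S']
  At Alpha: gained ['M682S'] -> total ['H511Q', 'M682S', 'M902Q', 'R586S']
Mutations(Alpha) = ['H511Q', 'M682S', 'M902Q', 'R586S']
Accumulating mutations along path to Iota:
  At Eta: gained [] -> total []
  At Theta: gained ['M902Q', 'R586S', 'H511Q'] -> total ['H511Q', 'M902Q', 'R586S']
  At Alpha: gained ['M682S'] -> total ['H511Q', 'M682S', 'M902Q', 'R586S']
  At Iota: gained ['W95V', 'E614D', 'H907P'] -> total ['E614D', 'H511Q', 'H907P', 'M682S', 'M902Q', 'R586S', 'W95V']
Mutations(Iota) = ['E614D', 'H511Q', 'H907P', 'M682S', 'M902Q', 'R586S', 'W95V']
Intersection: ['H511Q', 'M682S', 'M902Q', 'R586S'] ∩ ['E614D', 'H511Q', 'H907P', 'M682S', 'M902Q', 'R586S', 'W95V'] = ['H511Q', 'M682S', 'M902Q', 'R586S']

Answer: H511Q,M682S,M902Q,R586S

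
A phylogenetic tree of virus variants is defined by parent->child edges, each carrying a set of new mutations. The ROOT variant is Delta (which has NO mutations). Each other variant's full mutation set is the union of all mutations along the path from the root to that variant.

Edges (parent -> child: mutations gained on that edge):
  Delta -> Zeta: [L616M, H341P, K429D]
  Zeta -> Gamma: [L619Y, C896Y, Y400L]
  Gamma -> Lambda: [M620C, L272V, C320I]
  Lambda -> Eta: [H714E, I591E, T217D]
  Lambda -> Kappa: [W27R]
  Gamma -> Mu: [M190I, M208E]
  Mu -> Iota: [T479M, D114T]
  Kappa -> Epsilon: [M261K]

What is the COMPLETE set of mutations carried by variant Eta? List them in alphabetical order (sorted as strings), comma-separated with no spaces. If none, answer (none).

Answer: C320I,C896Y,H341P,H714E,I591E,K429D,L272V,L616M,L619Y,M620C,T217D,Y400L

Derivation:
At Delta: gained [] -> total []
At Zeta: gained ['L616M', 'H341P', 'K429D'] -> total ['H341P', 'K429D', 'L616M']
At Gamma: gained ['L619Y', 'C896Y', 'Y400L'] -> total ['C896Y', 'H341P', 'K429D', 'L616M', 'L619Y', 'Y400L']
At Lambda: gained ['M620C', 'L272V', 'C320I'] -> total ['C320I', 'C896Y', 'H341P', 'K429D', 'L272V', 'L616M', 'L619Y', 'M620C', 'Y400L']
At Eta: gained ['H714E', 'I591E', 'T217D'] -> total ['C320I', 'C896Y', 'H341P', 'H714E', 'I591E', 'K429D', 'L272V', 'L616M', 'L619Y', 'M620C', 'T217D', 'Y400L']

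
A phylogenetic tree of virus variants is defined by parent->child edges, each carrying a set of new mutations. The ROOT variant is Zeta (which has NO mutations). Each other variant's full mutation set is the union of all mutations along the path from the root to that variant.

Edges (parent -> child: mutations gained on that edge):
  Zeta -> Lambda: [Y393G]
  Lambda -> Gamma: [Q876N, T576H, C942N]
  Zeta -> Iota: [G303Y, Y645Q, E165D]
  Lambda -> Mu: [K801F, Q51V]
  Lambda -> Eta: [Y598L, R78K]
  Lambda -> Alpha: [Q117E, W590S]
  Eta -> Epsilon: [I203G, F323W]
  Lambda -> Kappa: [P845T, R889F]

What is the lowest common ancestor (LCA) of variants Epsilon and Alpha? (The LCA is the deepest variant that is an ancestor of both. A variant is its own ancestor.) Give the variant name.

Path from root to Epsilon: Zeta -> Lambda -> Eta -> Epsilon
  ancestors of Epsilon: {Zeta, Lambda, Eta, Epsilon}
Path from root to Alpha: Zeta -> Lambda -> Alpha
  ancestors of Alpha: {Zeta, Lambda, Alpha}
Common ancestors: {Zeta, Lambda}
Walk up from Alpha: Alpha (not in ancestors of Epsilon), Lambda (in ancestors of Epsilon), Zeta (in ancestors of Epsilon)
Deepest common ancestor (LCA) = Lambda

Answer: Lambda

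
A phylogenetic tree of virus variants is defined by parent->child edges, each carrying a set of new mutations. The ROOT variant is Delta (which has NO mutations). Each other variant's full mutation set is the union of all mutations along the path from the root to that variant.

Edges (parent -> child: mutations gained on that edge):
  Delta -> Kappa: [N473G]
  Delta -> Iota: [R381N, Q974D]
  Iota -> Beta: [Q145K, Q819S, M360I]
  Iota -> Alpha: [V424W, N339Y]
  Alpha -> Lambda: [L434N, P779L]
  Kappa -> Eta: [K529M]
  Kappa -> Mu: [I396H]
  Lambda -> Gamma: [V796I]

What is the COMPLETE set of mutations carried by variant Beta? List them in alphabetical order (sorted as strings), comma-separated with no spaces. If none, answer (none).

Answer: M360I,Q145K,Q819S,Q974D,R381N

Derivation:
At Delta: gained [] -> total []
At Iota: gained ['R381N', 'Q974D'] -> total ['Q974D', 'R381N']
At Beta: gained ['Q145K', 'Q819S', 'M360I'] -> total ['M360I', 'Q145K', 'Q819S', 'Q974D', 'R381N']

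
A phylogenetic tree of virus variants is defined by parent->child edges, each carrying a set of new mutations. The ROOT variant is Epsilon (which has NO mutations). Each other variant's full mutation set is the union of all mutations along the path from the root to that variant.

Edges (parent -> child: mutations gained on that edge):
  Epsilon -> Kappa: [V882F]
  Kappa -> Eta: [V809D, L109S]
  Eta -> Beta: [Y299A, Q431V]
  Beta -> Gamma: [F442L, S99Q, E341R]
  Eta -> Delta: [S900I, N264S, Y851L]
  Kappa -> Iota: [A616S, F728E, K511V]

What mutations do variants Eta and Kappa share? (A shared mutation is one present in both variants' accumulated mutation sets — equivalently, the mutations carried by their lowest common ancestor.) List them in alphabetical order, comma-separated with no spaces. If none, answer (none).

Accumulating mutations along path to Eta:
  At Epsilon: gained [] -> total []
  At Kappa: gained ['V882F'] -> total ['V882F']
  At Eta: gained ['V809D', 'L109S'] -> total ['L109S', 'V809D', 'V882F']
Mutations(Eta) = ['L109S', 'V809D', 'V882F']
Accumulating mutations along path to Kappa:
  At Epsilon: gained [] -> total []
  At Kappa: gained ['V882F'] -> total ['V882F']
Mutations(Kappa) = ['V882F']
Intersection: ['L109S', 'V809D', 'V882F'] ∩ ['V882F'] = ['V882F']

Answer: V882F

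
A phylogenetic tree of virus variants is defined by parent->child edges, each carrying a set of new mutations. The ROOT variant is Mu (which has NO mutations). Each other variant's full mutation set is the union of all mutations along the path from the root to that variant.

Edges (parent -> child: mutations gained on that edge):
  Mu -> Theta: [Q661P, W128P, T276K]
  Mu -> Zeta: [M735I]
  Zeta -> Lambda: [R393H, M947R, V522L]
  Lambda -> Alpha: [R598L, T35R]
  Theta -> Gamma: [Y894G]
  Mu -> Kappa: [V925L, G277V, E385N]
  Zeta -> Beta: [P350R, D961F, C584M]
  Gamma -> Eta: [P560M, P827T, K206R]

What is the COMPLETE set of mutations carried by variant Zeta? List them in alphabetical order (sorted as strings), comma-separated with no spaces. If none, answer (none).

Answer: M735I

Derivation:
At Mu: gained [] -> total []
At Zeta: gained ['M735I'] -> total ['M735I']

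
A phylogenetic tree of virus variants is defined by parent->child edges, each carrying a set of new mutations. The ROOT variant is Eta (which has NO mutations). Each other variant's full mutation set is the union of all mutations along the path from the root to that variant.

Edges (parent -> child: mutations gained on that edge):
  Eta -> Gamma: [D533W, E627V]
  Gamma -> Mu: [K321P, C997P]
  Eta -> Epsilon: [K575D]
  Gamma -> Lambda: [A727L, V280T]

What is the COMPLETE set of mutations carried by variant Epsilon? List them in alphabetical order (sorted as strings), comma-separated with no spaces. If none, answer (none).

At Eta: gained [] -> total []
At Epsilon: gained ['K575D'] -> total ['K575D']

Answer: K575D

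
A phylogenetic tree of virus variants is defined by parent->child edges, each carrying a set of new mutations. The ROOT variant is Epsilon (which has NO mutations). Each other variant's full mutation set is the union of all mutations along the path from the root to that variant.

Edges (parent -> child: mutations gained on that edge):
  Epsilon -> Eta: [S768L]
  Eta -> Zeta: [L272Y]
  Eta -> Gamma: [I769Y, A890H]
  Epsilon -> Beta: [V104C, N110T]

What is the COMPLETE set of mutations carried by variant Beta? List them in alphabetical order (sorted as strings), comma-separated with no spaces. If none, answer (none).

At Epsilon: gained [] -> total []
At Beta: gained ['V104C', 'N110T'] -> total ['N110T', 'V104C']

Answer: N110T,V104C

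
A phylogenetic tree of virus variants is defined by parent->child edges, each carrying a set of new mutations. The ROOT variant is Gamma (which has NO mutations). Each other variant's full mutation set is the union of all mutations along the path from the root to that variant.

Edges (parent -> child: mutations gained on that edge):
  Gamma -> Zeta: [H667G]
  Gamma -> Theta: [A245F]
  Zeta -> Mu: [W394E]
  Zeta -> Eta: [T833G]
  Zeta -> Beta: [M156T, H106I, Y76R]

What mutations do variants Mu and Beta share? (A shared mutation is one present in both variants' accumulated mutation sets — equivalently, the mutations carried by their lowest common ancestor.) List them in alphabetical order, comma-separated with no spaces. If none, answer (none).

Answer: H667G

Derivation:
Accumulating mutations along path to Mu:
  At Gamma: gained [] -> total []
  At Zeta: gained ['H667G'] -> total ['H667G']
  At Mu: gained ['W394E'] -> total ['H667G', 'W394E']
Mutations(Mu) = ['H667G', 'W394E']
Accumulating mutations along path to Beta:
  At Gamma: gained [] -> total []
  At Zeta: gained ['H667G'] -> total ['H667G']
  At Beta: gained ['M156T', 'H106I', 'Y76R'] -> total ['H106I', 'H667G', 'M156T', 'Y76R']
Mutations(Beta) = ['H106I', 'H667G', 'M156T', 'Y76R']
Intersection: ['H667G', 'W394E'] ∩ ['H106I', 'H667G', 'M156T', 'Y76R'] = ['H667G']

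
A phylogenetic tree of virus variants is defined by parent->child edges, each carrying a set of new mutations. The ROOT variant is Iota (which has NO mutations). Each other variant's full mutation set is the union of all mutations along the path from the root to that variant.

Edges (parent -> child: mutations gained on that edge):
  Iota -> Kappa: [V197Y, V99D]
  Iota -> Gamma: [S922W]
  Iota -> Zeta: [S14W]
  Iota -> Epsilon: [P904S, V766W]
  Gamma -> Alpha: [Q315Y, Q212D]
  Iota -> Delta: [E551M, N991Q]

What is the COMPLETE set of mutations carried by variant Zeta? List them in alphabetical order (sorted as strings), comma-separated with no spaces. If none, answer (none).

Answer: S14W

Derivation:
At Iota: gained [] -> total []
At Zeta: gained ['S14W'] -> total ['S14W']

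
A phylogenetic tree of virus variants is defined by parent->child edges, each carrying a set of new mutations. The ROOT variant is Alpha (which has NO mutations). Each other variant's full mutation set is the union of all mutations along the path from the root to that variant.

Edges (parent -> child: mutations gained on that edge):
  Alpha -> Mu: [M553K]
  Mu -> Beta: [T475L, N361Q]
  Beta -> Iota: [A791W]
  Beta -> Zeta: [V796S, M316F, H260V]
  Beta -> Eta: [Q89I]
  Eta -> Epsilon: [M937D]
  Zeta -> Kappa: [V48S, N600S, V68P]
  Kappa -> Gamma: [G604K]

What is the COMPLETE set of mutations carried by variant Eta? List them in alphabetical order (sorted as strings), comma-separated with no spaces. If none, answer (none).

Answer: M553K,N361Q,Q89I,T475L

Derivation:
At Alpha: gained [] -> total []
At Mu: gained ['M553K'] -> total ['M553K']
At Beta: gained ['T475L', 'N361Q'] -> total ['M553K', 'N361Q', 'T475L']
At Eta: gained ['Q89I'] -> total ['M553K', 'N361Q', 'Q89I', 'T475L']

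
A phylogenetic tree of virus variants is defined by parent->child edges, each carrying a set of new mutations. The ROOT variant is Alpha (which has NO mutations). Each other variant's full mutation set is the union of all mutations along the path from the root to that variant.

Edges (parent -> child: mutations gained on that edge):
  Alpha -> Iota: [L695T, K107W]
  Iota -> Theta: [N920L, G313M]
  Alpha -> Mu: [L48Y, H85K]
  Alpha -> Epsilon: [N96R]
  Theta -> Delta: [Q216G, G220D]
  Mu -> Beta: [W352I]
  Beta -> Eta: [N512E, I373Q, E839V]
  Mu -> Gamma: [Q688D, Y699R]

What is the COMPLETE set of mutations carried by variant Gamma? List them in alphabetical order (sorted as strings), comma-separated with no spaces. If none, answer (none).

At Alpha: gained [] -> total []
At Mu: gained ['L48Y', 'H85K'] -> total ['H85K', 'L48Y']
At Gamma: gained ['Q688D', 'Y699R'] -> total ['H85K', 'L48Y', 'Q688D', 'Y699R']

Answer: H85K,L48Y,Q688D,Y699R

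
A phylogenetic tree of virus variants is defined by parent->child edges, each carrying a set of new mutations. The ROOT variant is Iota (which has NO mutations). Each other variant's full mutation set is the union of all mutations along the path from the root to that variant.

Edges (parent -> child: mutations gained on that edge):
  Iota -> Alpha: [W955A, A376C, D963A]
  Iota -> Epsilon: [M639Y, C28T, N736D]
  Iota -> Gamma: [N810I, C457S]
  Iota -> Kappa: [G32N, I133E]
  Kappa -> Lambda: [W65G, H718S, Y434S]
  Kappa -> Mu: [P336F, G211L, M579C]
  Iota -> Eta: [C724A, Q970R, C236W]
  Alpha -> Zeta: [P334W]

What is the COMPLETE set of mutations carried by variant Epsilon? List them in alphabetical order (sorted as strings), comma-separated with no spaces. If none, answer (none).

At Iota: gained [] -> total []
At Epsilon: gained ['M639Y', 'C28T', 'N736D'] -> total ['C28T', 'M639Y', 'N736D']

Answer: C28T,M639Y,N736D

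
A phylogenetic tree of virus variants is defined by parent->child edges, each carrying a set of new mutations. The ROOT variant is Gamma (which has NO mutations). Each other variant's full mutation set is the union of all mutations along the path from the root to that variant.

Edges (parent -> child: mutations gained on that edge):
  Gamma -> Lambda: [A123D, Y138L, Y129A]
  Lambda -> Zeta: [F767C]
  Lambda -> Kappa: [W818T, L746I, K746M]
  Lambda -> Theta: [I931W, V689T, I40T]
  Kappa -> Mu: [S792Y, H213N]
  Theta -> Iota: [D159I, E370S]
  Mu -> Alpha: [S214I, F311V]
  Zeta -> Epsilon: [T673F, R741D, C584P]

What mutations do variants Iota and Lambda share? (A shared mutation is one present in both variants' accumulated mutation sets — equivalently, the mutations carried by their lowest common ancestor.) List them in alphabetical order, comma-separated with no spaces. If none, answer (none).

Answer: A123D,Y129A,Y138L

Derivation:
Accumulating mutations along path to Iota:
  At Gamma: gained [] -> total []
  At Lambda: gained ['A123D', 'Y138L', 'Y129A'] -> total ['A123D', 'Y129A', 'Y138L']
  At Theta: gained ['I931W', 'V689T', 'I40T'] -> total ['A123D', 'I40T', 'I931W', 'V689T', 'Y129A', 'Y138L']
  At Iota: gained ['D159I', 'E370S'] -> total ['A123D', 'D159I', 'E370S', 'I40T', 'I931W', 'V689T', 'Y129A', 'Y138L']
Mutations(Iota) = ['A123D', 'D159I', 'E370S', 'I40T', 'I931W', 'V689T', 'Y129A', 'Y138L']
Accumulating mutations along path to Lambda:
  At Gamma: gained [] -> total []
  At Lambda: gained ['A123D', 'Y138L', 'Y129A'] -> total ['A123D', 'Y129A', 'Y138L']
Mutations(Lambda) = ['A123D', 'Y129A', 'Y138L']
Intersection: ['A123D', 'D159I', 'E370S', 'I40T', 'I931W', 'V689T', 'Y129A', 'Y138L'] ∩ ['A123D', 'Y129A', 'Y138L'] = ['A123D', 'Y129A', 'Y138L']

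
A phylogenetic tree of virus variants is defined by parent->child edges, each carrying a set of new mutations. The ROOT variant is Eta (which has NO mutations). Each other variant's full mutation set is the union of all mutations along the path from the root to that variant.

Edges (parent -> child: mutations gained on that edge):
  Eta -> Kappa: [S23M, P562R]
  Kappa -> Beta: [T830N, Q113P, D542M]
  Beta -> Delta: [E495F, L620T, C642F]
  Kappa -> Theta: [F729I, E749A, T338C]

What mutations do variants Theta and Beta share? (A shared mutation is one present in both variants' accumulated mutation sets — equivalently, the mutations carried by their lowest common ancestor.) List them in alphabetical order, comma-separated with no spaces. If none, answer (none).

Accumulating mutations along path to Theta:
  At Eta: gained [] -> total []
  At Kappa: gained ['S23M', 'P562R'] -> total ['P562R', 'S23M']
  At Theta: gained ['F729I', 'E749A', 'T338C'] -> total ['E749A', 'F729I', 'P562R', 'S23M', 'T338C']
Mutations(Theta) = ['E749A', 'F729I', 'P562R', 'S23M', 'T338C']
Accumulating mutations along path to Beta:
  At Eta: gained [] -> total []
  At Kappa: gained ['S23M', 'P562R'] -> total ['P562R', 'S23M']
  At Beta: gained ['T830N', 'Q113P', 'D542M'] -> total ['D542M', 'P562R', 'Q113P', 'S23M', 'T830N']
Mutations(Beta) = ['D542M', 'P562R', 'Q113P', 'S23M', 'T830N']
Intersection: ['E749A', 'F729I', 'P562R', 'S23M', 'T338C'] ∩ ['D542M', 'P562R', 'Q113P', 'S23M', 'T830N'] = ['P562R', 'S23M']

Answer: P562R,S23M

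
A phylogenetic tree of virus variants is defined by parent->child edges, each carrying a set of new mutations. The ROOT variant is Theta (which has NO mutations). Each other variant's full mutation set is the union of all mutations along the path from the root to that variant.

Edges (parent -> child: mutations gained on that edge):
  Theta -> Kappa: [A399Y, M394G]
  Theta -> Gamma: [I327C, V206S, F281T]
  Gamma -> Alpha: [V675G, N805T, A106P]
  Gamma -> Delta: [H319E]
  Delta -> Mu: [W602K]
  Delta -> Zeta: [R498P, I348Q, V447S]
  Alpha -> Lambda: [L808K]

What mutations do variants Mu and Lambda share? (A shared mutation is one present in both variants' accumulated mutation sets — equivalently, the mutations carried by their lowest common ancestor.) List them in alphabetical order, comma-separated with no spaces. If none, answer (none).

Answer: F281T,I327C,V206S

Derivation:
Accumulating mutations along path to Mu:
  At Theta: gained [] -> total []
  At Gamma: gained ['I327C', 'V206S', 'F281T'] -> total ['F281T', 'I327C', 'V206S']
  At Delta: gained ['H319E'] -> total ['F281T', 'H319E', 'I327C', 'V206S']
  At Mu: gained ['W602K'] -> total ['F281T', 'H319E', 'I327C', 'V206S', 'W602K']
Mutations(Mu) = ['F281T', 'H319E', 'I327C', 'V206S', 'W602K']
Accumulating mutations along path to Lambda:
  At Theta: gained [] -> total []
  At Gamma: gained ['I327C', 'V206S', 'F281T'] -> total ['F281T', 'I327C', 'V206S']
  At Alpha: gained ['V675G', 'N805T', 'A106P'] -> total ['A106P', 'F281T', 'I327C', 'N805T', 'V206S', 'V675G']
  At Lambda: gained ['L808K'] -> total ['A106P', 'F281T', 'I327C', 'L808K', 'N805T', 'V206S', 'V675G']
Mutations(Lambda) = ['A106P', 'F281T', 'I327C', 'L808K', 'N805T', 'V206S', 'V675G']
Intersection: ['F281T', 'H319E', 'I327C', 'V206S', 'W602K'] ∩ ['A106P', 'F281T', 'I327C', 'L808K', 'N805T', 'V206S', 'V675G'] = ['F281T', 'I327C', 'V206S']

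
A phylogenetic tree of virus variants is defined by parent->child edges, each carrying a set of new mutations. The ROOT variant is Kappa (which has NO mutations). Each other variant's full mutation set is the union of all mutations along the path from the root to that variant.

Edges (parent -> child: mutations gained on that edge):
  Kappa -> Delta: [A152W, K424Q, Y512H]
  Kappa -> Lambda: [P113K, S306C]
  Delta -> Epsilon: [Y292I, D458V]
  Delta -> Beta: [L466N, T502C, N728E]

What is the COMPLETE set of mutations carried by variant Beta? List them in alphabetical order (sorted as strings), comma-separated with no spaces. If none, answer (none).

Answer: A152W,K424Q,L466N,N728E,T502C,Y512H

Derivation:
At Kappa: gained [] -> total []
At Delta: gained ['A152W', 'K424Q', 'Y512H'] -> total ['A152W', 'K424Q', 'Y512H']
At Beta: gained ['L466N', 'T502C', 'N728E'] -> total ['A152W', 'K424Q', 'L466N', 'N728E', 'T502C', 'Y512H']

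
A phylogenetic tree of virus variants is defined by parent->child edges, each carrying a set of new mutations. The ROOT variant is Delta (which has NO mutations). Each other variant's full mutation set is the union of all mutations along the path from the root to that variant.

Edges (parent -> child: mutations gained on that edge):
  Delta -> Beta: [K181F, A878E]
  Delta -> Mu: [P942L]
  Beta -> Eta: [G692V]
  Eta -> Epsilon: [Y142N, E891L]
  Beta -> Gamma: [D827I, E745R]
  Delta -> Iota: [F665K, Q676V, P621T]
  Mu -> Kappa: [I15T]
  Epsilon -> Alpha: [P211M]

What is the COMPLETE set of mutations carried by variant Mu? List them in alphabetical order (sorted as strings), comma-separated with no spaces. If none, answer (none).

At Delta: gained [] -> total []
At Mu: gained ['P942L'] -> total ['P942L']

Answer: P942L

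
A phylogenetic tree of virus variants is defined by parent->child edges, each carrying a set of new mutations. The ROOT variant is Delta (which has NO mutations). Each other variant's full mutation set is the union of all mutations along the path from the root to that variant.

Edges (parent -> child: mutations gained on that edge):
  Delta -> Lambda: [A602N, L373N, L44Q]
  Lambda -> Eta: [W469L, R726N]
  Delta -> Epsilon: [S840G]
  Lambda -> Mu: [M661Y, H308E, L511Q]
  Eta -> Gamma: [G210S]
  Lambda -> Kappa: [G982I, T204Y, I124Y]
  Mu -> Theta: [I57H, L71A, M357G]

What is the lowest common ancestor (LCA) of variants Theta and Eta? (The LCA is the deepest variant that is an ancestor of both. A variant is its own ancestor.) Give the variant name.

Path from root to Theta: Delta -> Lambda -> Mu -> Theta
  ancestors of Theta: {Delta, Lambda, Mu, Theta}
Path from root to Eta: Delta -> Lambda -> Eta
  ancestors of Eta: {Delta, Lambda, Eta}
Common ancestors: {Delta, Lambda}
Walk up from Eta: Eta (not in ancestors of Theta), Lambda (in ancestors of Theta), Delta (in ancestors of Theta)
Deepest common ancestor (LCA) = Lambda

Answer: Lambda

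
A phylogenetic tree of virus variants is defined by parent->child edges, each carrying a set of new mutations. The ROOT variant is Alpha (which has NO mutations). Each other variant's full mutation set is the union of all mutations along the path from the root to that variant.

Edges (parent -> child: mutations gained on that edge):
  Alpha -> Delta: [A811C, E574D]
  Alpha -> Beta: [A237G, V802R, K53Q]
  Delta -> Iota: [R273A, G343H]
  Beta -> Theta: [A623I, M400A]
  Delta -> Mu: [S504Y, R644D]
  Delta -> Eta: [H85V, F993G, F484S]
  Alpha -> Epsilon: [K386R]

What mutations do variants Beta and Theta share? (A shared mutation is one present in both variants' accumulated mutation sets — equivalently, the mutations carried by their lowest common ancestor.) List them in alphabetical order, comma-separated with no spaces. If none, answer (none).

Accumulating mutations along path to Beta:
  At Alpha: gained [] -> total []
  At Beta: gained ['A237G', 'V802R', 'K53Q'] -> total ['A237G', 'K53Q', 'V802R']
Mutations(Beta) = ['A237G', 'K53Q', 'V802R']
Accumulating mutations along path to Theta:
  At Alpha: gained [] -> total []
  At Beta: gained ['A237G', 'V802R', 'K53Q'] -> total ['A237G', 'K53Q', 'V802R']
  At Theta: gained ['A623I', 'M400A'] -> total ['A237G', 'A623I', 'K53Q', 'M400A', 'V802R']
Mutations(Theta) = ['A237G', 'A623I', 'K53Q', 'M400A', 'V802R']
Intersection: ['A237G', 'K53Q', 'V802R'] ∩ ['A237G', 'A623I', 'K53Q', 'M400A', 'V802R'] = ['A237G', 'K53Q', 'V802R']

Answer: A237G,K53Q,V802R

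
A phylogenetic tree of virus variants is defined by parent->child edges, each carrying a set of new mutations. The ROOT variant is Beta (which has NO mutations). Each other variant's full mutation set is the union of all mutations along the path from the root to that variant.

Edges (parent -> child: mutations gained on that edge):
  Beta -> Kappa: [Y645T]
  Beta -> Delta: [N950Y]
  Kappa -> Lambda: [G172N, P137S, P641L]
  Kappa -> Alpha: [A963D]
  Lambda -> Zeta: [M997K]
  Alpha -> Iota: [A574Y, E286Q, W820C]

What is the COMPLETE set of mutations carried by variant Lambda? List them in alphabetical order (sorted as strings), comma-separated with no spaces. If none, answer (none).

Answer: G172N,P137S,P641L,Y645T

Derivation:
At Beta: gained [] -> total []
At Kappa: gained ['Y645T'] -> total ['Y645T']
At Lambda: gained ['G172N', 'P137S', 'P641L'] -> total ['G172N', 'P137S', 'P641L', 'Y645T']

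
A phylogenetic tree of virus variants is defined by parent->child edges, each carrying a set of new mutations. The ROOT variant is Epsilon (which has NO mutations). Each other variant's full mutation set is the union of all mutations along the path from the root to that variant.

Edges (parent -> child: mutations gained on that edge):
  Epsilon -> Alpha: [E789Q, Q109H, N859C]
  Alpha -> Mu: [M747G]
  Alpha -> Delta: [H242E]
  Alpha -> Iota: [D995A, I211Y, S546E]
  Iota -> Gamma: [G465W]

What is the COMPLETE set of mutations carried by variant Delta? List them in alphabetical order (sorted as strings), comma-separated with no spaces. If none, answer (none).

At Epsilon: gained [] -> total []
At Alpha: gained ['E789Q', 'Q109H', 'N859C'] -> total ['E789Q', 'N859C', 'Q109H']
At Delta: gained ['H242E'] -> total ['E789Q', 'H242E', 'N859C', 'Q109H']

Answer: E789Q,H242E,N859C,Q109H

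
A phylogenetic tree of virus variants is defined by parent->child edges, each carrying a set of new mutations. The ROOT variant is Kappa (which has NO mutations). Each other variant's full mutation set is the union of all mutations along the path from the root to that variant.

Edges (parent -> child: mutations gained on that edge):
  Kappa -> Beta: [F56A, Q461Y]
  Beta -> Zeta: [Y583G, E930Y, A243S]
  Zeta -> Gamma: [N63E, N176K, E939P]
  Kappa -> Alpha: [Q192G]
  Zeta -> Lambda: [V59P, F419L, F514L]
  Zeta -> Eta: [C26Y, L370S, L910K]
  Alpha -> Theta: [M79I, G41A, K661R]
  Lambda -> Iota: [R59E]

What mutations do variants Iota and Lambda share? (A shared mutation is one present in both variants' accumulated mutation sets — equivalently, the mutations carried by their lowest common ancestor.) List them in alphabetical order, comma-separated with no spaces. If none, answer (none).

Answer: A243S,E930Y,F419L,F514L,F56A,Q461Y,V59P,Y583G

Derivation:
Accumulating mutations along path to Iota:
  At Kappa: gained [] -> total []
  At Beta: gained ['F56A', 'Q461Y'] -> total ['F56A', 'Q461Y']
  At Zeta: gained ['Y583G', 'E930Y', 'A243S'] -> total ['A243S', 'E930Y', 'F56A', 'Q461Y', 'Y583G']
  At Lambda: gained ['V59P', 'F419L', 'F514L'] -> total ['A243S', 'E930Y', 'F419L', 'F514L', 'F56A', 'Q461Y', 'V59P', 'Y583G']
  At Iota: gained ['R59E'] -> total ['A243S', 'E930Y', 'F419L', 'F514L', 'F56A', 'Q461Y', 'R59E', 'V59P', 'Y583G']
Mutations(Iota) = ['A243S', 'E930Y', 'F419L', 'F514L', 'F56A', 'Q461Y', 'R59E', 'V59P', 'Y583G']
Accumulating mutations along path to Lambda:
  At Kappa: gained [] -> total []
  At Beta: gained ['F56A', 'Q461Y'] -> total ['F56A', 'Q461Y']
  At Zeta: gained ['Y583G', 'E930Y', 'A243S'] -> total ['A243S', 'E930Y', 'F56A', 'Q461Y', 'Y583G']
  At Lambda: gained ['V59P', 'F419L', 'F514L'] -> total ['A243S', 'E930Y', 'F419L', 'F514L', 'F56A', 'Q461Y', 'V59P', 'Y583G']
Mutations(Lambda) = ['A243S', 'E930Y', 'F419L', 'F514L', 'F56A', 'Q461Y', 'V59P', 'Y583G']
Intersection: ['A243S', 'E930Y', 'F419L', 'F514L', 'F56A', 'Q461Y', 'R59E', 'V59P', 'Y583G'] ∩ ['A243S', 'E930Y', 'F419L', 'F514L', 'F56A', 'Q461Y', 'V59P', 'Y583G'] = ['A243S', 'E930Y', 'F419L', 'F514L', 'F56A', 'Q461Y', 'V59P', 'Y583G']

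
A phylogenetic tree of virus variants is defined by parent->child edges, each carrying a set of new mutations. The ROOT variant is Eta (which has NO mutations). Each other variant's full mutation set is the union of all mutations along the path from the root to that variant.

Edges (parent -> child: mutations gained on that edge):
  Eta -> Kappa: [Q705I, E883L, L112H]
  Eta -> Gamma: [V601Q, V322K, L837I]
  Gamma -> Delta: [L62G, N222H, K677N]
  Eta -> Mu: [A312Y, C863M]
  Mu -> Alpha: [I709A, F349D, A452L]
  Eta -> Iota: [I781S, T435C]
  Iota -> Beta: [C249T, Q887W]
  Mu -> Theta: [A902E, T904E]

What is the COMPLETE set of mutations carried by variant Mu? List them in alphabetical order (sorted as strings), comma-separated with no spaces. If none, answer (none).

At Eta: gained [] -> total []
At Mu: gained ['A312Y', 'C863M'] -> total ['A312Y', 'C863M']

Answer: A312Y,C863M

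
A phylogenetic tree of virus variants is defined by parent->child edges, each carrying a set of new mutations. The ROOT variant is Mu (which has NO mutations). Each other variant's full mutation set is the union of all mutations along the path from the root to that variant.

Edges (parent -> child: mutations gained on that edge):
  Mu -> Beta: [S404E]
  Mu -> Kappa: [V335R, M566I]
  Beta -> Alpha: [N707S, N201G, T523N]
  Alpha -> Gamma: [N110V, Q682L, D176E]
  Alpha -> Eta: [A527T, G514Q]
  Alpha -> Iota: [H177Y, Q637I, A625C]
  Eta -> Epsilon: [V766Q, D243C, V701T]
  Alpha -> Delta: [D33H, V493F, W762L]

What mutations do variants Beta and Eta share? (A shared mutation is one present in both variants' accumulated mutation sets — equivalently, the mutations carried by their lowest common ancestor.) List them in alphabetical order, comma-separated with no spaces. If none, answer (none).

Answer: S404E

Derivation:
Accumulating mutations along path to Beta:
  At Mu: gained [] -> total []
  At Beta: gained ['S404E'] -> total ['S404E']
Mutations(Beta) = ['S404E']
Accumulating mutations along path to Eta:
  At Mu: gained [] -> total []
  At Beta: gained ['S404E'] -> total ['S404E']
  At Alpha: gained ['N707S', 'N201G', 'T523N'] -> total ['N201G', 'N707S', 'S404E', 'T523N']
  At Eta: gained ['A527T', 'G514Q'] -> total ['A527T', 'G514Q', 'N201G', 'N707S', 'S404E', 'T523N']
Mutations(Eta) = ['A527T', 'G514Q', 'N201G', 'N707S', 'S404E', 'T523N']
Intersection: ['S404E'] ∩ ['A527T', 'G514Q', 'N201G', 'N707S', 'S404E', 'T523N'] = ['S404E']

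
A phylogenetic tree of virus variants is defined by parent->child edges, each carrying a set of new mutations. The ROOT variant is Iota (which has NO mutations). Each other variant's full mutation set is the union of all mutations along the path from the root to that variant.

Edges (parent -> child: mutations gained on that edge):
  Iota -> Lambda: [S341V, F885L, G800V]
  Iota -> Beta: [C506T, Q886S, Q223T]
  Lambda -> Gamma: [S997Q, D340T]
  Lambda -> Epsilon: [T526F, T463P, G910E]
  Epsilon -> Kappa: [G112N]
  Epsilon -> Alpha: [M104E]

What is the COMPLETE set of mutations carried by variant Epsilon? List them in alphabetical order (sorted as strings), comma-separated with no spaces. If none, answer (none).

At Iota: gained [] -> total []
At Lambda: gained ['S341V', 'F885L', 'G800V'] -> total ['F885L', 'G800V', 'S341V']
At Epsilon: gained ['T526F', 'T463P', 'G910E'] -> total ['F885L', 'G800V', 'G910E', 'S341V', 'T463P', 'T526F']

Answer: F885L,G800V,G910E,S341V,T463P,T526F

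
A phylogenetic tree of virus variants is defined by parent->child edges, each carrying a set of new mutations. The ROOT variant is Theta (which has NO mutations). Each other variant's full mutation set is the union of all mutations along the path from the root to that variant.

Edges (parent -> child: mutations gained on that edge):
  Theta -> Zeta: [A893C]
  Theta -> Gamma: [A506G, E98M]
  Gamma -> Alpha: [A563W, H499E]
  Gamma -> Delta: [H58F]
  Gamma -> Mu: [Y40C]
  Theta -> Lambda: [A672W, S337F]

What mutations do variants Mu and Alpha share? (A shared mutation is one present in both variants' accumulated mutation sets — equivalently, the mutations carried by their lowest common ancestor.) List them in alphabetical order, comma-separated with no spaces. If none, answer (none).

Answer: A506G,E98M

Derivation:
Accumulating mutations along path to Mu:
  At Theta: gained [] -> total []
  At Gamma: gained ['A506G', 'E98M'] -> total ['A506G', 'E98M']
  At Mu: gained ['Y40C'] -> total ['A506G', 'E98M', 'Y40C']
Mutations(Mu) = ['A506G', 'E98M', 'Y40C']
Accumulating mutations along path to Alpha:
  At Theta: gained [] -> total []
  At Gamma: gained ['A506G', 'E98M'] -> total ['A506G', 'E98M']
  At Alpha: gained ['A563W', 'H499E'] -> total ['A506G', 'A563W', 'E98M', 'H499E']
Mutations(Alpha) = ['A506G', 'A563W', 'E98M', 'H499E']
Intersection: ['A506G', 'E98M', 'Y40C'] ∩ ['A506G', 'A563W', 'E98M', 'H499E'] = ['A506G', 'E98M']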